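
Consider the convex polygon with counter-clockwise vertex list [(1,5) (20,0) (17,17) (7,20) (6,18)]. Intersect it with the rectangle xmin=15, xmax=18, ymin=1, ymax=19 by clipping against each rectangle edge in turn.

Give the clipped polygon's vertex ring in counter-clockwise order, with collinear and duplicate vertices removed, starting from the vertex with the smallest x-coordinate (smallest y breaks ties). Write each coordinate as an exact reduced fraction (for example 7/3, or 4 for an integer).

1. After x ≥ 15: [(15,25/19) (20,0) (17,17) (15,88/5)]
2. After x ≤ 18: [(15,25/19) (18,10/19) (18,34/3) (17,17) (15,88/5)]
3. After y ≥ 1: [(15,25/19) (81/5,1) (18,1) (18,34/3) (17,17) (15,88/5)]
4. After y ≤ 19: [(15,25/19) (81/5,1) (18,1) (18,34/3) (17,17) (15,88/5)]
5. Canonical ring: [(15,25/19) (81/5,1) (18,1) (18,34/3) (17,17) (15,88/5)]

Clipped polygon: [(15,25/19) (81/5,1) (18,1) (18,34/3) (17,17) (15,88/5)]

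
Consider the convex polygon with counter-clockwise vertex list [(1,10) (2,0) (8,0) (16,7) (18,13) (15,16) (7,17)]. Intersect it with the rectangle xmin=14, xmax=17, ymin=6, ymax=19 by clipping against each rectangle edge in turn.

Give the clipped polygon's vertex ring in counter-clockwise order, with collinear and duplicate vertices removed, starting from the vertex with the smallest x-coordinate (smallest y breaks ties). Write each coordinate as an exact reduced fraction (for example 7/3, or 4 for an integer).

Clipped polygon: [(14,6) (104/7,6) (16,7) (17,10) (17,14) (15,16) (14,129/8)]

1. After x ≥ 14: [(14,21/4) (16,7) (18,13) (15,16) (14,129/8)]
2. After x ≤ 17: [(14,21/4) (16,7) (17,10) (17,14) (15,16) (14,129/8)]
3. After y ≥ 6: [(14,6) (104/7,6) (16,7) (17,10) (17,14) (15,16) (14,129/8)]
4. After y ≤ 19: [(14,6) (104/7,6) (16,7) (17,10) (17,14) (15,16) (14,129/8)]
5. Canonical ring: [(14,6) (104/7,6) (16,7) (17,10) (17,14) (15,16) (14,129/8)]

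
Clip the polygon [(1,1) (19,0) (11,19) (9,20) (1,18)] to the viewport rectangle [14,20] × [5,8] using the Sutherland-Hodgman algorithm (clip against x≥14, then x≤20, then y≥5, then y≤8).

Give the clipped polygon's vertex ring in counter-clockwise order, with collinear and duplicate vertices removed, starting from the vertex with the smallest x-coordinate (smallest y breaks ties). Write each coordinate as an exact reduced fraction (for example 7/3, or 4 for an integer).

1. After x ≥ 14: [(14,5/18) (19,0) (14,95/8)]
2. After x ≤ 20: [(14,5/18) (19,0) (14,95/8)]
3. After y ≥ 5: [(14,5) (321/19,5) (14,95/8)]
4. After y ≤ 8: [(14,8) (14,5) (321/19,5) (297/19,8)]
5. Canonical ring: [(14,5) (321/19,5) (297/19,8) (14,8)]

Clipped polygon: [(14,5) (321/19,5) (297/19,8) (14,8)]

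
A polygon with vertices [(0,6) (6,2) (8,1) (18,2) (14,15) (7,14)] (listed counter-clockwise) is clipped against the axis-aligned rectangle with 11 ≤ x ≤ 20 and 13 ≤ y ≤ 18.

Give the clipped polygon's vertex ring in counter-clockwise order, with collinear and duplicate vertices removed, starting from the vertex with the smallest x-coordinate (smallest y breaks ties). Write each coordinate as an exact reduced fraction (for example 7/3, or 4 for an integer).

Clipped polygon: [(11,13) (190/13,13) (14,15) (11,102/7)]

1. After x ≥ 11: [(11,13/10) (18,2) (14,15) (11,102/7)]
2. After x ≤ 20: [(11,13/10) (18,2) (14,15) (11,102/7)]
3. After y ≥ 13: [(11,13) (190/13,13) (14,15) (11,102/7)]
4. After y ≤ 18: [(11,13) (190/13,13) (14,15) (11,102/7)]
5. Canonical ring: [(11,13) (190/13,13) (14,15) (11,102/7)]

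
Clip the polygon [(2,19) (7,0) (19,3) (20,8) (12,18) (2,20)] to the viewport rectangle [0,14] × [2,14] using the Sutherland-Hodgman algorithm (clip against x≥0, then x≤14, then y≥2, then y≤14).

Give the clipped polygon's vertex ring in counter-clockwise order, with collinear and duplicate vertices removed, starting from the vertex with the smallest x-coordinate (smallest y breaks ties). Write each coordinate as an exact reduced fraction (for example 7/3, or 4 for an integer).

1. After x ≥ 0: [(2,19) (7,0) (19,3) (20,8) (12,18) (2,20)]
2. After x ≤ 14: [(2,19) (7,0) (14,7/4) (14,31/2) (12,18) (2,20)]
3. After y ≥ 2: [(2,19) (123/19,2) (14,2) (14,31/2) (12,18) (2,20)]
4. After y ≤ 14: [(63/19,14) (123/19,2) (14,2) (14,14)]
5. Canonical ring: [(63/19,14) (123/19,2) (14,2) (14,14)]

Clipped polygon: [(63/19,14) (123/19,2) (14,2) (14,14)]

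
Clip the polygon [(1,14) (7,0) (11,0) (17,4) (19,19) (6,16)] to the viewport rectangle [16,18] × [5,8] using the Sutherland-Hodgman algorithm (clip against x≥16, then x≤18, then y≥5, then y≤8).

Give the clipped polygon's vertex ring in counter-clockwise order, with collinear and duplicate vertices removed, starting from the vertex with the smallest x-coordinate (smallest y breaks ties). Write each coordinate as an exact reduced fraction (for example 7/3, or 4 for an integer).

Clipped polygon: [(16,5) (257/15,5) (263/15,8) (16,8)]

1. After x ≥ 16: [(16,10/3) (17,4) (19,19) (16,238/13)]
2. After x ≤ 18: [(16,10/3) (17,4) (18,23/2) (18,244/13) (16,238/13)]
3. After y ≥ 5: [(16,5) (257/15,5) (18,23/2) (18,244/13) (16,238/13)]
4. After y ≤ 8: [(16,8) (16,5) (257/15,5) (263/15,8)]
5. Canonical ring: [(16,5) (257/15,5) (263/15,8) (16,8)]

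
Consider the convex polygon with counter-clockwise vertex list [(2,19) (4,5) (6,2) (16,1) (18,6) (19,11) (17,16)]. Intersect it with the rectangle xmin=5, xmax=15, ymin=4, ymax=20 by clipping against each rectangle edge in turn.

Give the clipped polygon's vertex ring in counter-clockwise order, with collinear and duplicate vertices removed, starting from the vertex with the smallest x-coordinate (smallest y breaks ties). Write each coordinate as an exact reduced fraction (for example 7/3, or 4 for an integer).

1. After x ≥ 5: [(5,92/5) (5,7/2) (6,2) (16,1) (18,6) (19,11) (17,16)]
2. After x ≤ 15: [(15,82/5) (5,92/5) (5,7/2) (6,2) (15,11/10)]
3. After y ≥ 4: [(15,4) (15,82/5) (5,92/5) (5,4)]
4. After y ≤ 20: [(15,4) (15,82/5) (5,92/5) (5,4)]
5. Canonical ring: [(5,4) (15,4) (15,82/5) (5,92/5)]

Clipped polygon: [(5,4) (15,4) (15,82/5) (5,92/5)]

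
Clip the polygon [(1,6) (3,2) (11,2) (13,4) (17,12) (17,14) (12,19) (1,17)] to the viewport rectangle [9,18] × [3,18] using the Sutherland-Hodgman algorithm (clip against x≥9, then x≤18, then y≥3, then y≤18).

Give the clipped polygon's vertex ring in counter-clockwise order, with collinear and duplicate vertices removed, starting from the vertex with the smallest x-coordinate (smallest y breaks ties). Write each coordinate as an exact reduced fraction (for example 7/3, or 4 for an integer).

Clipped polygon: [(9,3) (12,3) (13,4) (17,12) (17,14) (13,18) (9,18)]

1. After x ≥ 9: [(9,2) (11,2) (13,4) (17,12) (17,14) (12,19) (9,203/11)]
2. After x ≤ 18: [(9,2) (11,2) (13,4) (17,12) (17,14) (12,19) (9,203/11)]
3. After y ≥ 3: [(9,3) (12,3) (13,4) (17,12) (17,14) (12,19) (9,203/11)]
4. After y ≤ 18: [(9,18) (9,3) (12,3) (13,4) (17,12) (17,14) (13,18)]
5. Canonical ring: [(9,3) (12,3) (13,4) (17,12) (17,14) (13,18) (9,18)]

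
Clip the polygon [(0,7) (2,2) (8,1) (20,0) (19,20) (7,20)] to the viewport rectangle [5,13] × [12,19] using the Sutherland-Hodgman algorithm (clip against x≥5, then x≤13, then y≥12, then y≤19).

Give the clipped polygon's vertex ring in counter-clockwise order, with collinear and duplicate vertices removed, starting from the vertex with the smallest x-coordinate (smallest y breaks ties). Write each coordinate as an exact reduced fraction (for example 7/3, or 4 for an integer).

1. After x ≥ 5: [(5,114/7) (5,3/2) (8,1) (20,0) (19,20) (7,20)]
2. After x ≤ 13: [(5,114/7) (5,3/2) (8,1) (13,7/12) (13,20) (7,20)]
3. After y ≥ 12: [(5,114/7) (5,12) (13,12) (13,20) (7,20)]
4. After y ≤ 19: [(84/13,19) (5,114/7) (5,12) (13,12) (13,19)]
5. Canonical ring: [(5,12) (13,12) (13,19) (84/13,19) (5,114/7)]

Clipped polygon: [(5,12) (13,12) (13,19) (84/13,19) (5,114/7)]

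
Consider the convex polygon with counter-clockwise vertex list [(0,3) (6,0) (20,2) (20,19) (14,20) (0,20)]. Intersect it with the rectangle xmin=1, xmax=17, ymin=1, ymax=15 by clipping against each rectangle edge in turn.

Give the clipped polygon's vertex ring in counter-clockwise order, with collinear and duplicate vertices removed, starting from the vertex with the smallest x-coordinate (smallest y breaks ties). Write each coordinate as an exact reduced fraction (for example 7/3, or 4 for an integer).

Clipped polygon: [(1,5/2) (4,1) (13,1) (17,11/7) (17,15) (1,15)]

1. After x ≥ 1: [(1,5/2) (6,0) (20,2) (20,19) (14,20) (1,20)]
2. After x ≤ 17: [(1,5/2) (6,0) (17,11/7) (17,39/2) (14,20) (1,20)]
3. After y ≥ 1: [(1,5/2) (4,1) (13,1) (17,11/7) (17,39/2) (14,20) (1,20)]
4. After y ≤ 15: [(1,15) (1,5/2) (4,1) (13,1) (17,11/7) (17,15)]
5. Canonical ring: [(1,5/2) (4,1) (13,1) (17,11/7) (17,15) (1,15)]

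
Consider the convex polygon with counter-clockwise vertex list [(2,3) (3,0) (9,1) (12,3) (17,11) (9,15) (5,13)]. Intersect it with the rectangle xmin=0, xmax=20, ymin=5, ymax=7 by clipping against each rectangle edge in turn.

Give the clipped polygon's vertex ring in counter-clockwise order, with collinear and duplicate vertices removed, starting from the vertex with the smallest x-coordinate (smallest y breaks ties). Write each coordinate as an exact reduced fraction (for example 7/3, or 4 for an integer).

Clipped polygon: [(13/5,5) (53/4,5) (29/2,7) (16/5,7)]

1. After x ≥ 0: [(2,3) (3,0) (9,1) (12,3) (17,11) (9,15) (5,13)]
2. After x ≤ 20: [(2,3) (3,0) (9,1) (12,3) (17,11) (9,15) (5,13)]
3. After y ≥ 5: [(13/5,5) (53/4,5) (17,11) (9,15) (5,13)]
4. After y ≤ 7: [(16/5,7) (13/5,5) (53/4,5) (29/2,7)]
5. Canonical ring: [(13/5,5) (53/4,5) (29/2,7) (16/5,7)]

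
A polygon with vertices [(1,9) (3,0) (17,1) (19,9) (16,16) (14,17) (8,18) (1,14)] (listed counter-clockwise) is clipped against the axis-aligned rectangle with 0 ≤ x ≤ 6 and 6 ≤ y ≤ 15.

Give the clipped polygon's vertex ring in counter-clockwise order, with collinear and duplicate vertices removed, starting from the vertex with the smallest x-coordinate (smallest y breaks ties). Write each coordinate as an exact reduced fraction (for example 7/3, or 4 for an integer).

1. After x ≥ 0: [(1,9) (3,0) (17,1) (19,9) (16,16) (14,17) (8,18) (1,14)]
2. After x ≤ 6: [(1,9) (3,0) (6,3/14) (6,118/7) (1,14)]
3. After y ≥ 6: [(1,9) (5/3,6) (6,6) (6,118/7) (1,14)]
4. After y ≤ 15: [(1,9) (5/3,6) (6,6) (6,15) (11/4,15) (1,14)]
5. Canonical ring: [(1,9) (5/3,6) (6,6) (6,15) (11/4,15) (1,14)]

Clipped polygon: [(1,9) (5/3,6) (6,6) (6,15) (11/4,15) (1,14)]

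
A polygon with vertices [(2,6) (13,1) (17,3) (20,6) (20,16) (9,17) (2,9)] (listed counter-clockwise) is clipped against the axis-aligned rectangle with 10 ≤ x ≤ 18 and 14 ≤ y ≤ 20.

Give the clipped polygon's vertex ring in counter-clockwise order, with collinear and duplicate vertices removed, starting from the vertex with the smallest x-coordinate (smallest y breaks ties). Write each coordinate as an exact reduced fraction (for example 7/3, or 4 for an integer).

Clipped polygon: [(10,14) (18,14) (18,178/11) (10,186/11)]

1. After x ≥ 10: [(10,26/11) (13,1) (17,3) (20,6) (20,16) (10,186/11)]
2. After x ≤ 18: [(10,26/11) (13,1) (17,3) (18,4) (18,178/11) (10,186/11)]
3. After y ≥ 14: [(10,14) (18,14) (18,178/11) (10,186/11)]
4. After y ≤ 20: [(10,14) (18,14) (18,178/11) (10,186/11)]
5. Canonical ring: [(10,14) (18,14) (18,178/11) (10,186/11)]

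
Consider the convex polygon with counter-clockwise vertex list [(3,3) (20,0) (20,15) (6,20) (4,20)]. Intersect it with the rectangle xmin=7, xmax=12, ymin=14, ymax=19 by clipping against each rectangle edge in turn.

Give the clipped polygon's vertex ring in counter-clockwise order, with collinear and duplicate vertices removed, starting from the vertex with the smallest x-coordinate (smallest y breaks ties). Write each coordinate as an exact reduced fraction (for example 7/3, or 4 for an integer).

1. After x ≥ 7: [(7,39/17) (20,0) (20,15) (7,275/14)]
2. After x ≤ 12: [(7,39/17) (12,24/17) (12,125/7) (7,275/14)]
3. After y ≥ 14: [(7,14) (12,14) (12,125/7) (7,275/14)]
4. After y ≤ 19: [(7,19) (7,14) (12,14) (12,125/7) (44/5,19)]
5. Canonical ring: [(7,14) (12,14) (12,125/7) (44/5,19) (7,19)]

Clipped polygon: [(7,14) (12,14) (12,125/7) (44/5,19) (7,19)]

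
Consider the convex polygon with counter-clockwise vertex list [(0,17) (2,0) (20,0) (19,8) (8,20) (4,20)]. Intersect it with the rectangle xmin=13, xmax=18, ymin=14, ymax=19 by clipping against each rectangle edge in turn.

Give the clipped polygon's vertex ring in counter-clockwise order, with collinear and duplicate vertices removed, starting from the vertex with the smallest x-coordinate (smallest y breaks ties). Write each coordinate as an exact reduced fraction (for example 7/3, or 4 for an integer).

1. After x ≥ 13: [(13,0) (20,0) (19,8) (13,160/11)]
2. After x ≤ 18: [(13,0) (18,0) (18,100/11) (13,160/11)]
3. After y ≥ 14: [(13,14) (27/2,14) (13,160/11)]
4. After y ≤ 19: [(13,14) (27/2,14) (13,160/11)]
5. Canonical ring: [(13,14) (27/2,14) (13,160/11)]

Clipped polygon: [(13,14) (27/2,14) (13,160/11)]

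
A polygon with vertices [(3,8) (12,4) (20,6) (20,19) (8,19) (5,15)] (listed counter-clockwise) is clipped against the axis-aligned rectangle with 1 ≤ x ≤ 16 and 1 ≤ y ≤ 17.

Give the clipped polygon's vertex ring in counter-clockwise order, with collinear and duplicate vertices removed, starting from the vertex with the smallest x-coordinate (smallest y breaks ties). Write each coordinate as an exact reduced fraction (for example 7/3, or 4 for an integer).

1. After x ≥ 1: [(3,8) (12,4) (20,6) (20,19) (8,19) (5,15)]
2. After x ≤ 16: [(3,8) (12,4) (16,5) (16,19) (8,19) (5,15)]
3. After y ≥ 1: [(3,8) (12,4) (16,5) (16,19) (8,19) (5,15)]
4. After y ≤ 17: [(3,8) (12,4) (16,5) (16,17) (13/2,17) (5,15)]
5. Canonical ring: [(3,8) (12,4) (16,5) (16,17) (13/2,17) (5,15)]

Clipped polygon: [(3,8) (12,4) (16,5) (16,17) (13/2,17) (5,15)]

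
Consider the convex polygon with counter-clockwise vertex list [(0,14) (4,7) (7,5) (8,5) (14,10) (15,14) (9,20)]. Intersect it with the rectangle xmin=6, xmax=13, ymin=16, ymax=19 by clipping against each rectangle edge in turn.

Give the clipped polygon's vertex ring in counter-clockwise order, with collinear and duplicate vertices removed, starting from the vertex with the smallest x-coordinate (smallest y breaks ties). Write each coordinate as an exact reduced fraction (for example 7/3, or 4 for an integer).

1. After x ≥ 6: [(6,18) (6,17/3) (7,5) (8,5) (14,10) (15,14) (9,20)]
2. After x ≤ 13: [(6,18) (6,17/3) (7,5) (8,5) (13,55/6) (13,16) (9,20)]
3. After y ≥ 16: [(6,18) (6,16) (13,16) (13,16) (9,20)]
4. After y ≤ 19: [(15/2,19) (6,18) (6,16) (13,16) (13,16) (10,19)]
5. Canonical ring: [(6,16) (13,16) (10,19) (15/2,19) (6,18)]

Clipped polygon: [(6,16) (13,16) (10,19) (15/2,19) (6,18)]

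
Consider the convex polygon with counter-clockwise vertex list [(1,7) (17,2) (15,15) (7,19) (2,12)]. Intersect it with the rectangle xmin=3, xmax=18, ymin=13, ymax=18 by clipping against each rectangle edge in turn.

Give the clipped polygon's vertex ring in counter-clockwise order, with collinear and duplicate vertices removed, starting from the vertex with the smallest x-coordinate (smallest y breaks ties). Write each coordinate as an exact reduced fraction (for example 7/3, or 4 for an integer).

Clipped polygon: [(3,13) (199/13,13) (15,15) (9,18) (44/7,18) (3,67/5)]

1. After x ≥ 3: [(3,51/8) (17,2) (15,15) (7,19) (3,67/5)]
2. After x ≤ 18: [(3,51/8) (17,2) (15,15) (7,19) (3,67/5)]
3. After y ≥ 13: [(3,13) (199/13,13) (15,15) (7,19) (3,67/5)]
4. After y ≤ 18: [(3,13) (199/13,13) (15,15) (9,18) (44/7,18) (3,67/5)]
5. Canonical ring: [(3,13) (199/13,13) (15,15) (9,18) (44/7,18) (3,67/5)]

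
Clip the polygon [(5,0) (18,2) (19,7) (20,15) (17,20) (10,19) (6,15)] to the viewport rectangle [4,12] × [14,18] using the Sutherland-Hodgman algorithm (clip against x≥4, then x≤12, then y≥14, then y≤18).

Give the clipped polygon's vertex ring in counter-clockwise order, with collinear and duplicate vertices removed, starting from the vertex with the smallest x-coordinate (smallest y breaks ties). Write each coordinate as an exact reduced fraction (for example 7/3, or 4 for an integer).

Clipped polygon: [(89/15,14) (12,14) (12,18) (9,18) (6,15)]

1. After x ≥ 4: [(5,0) (18,2) (19,7) (20,15) (17,20) (10,19) (6,15)]
2. After x ≤ 12: [(5,0) (12,14/13) (12,135/7) (10,19) (6,15)]
3. After y ≥ 14: [(89/15,14) (12,14) (12,135/7) (10,19) (6,15)]
4. After y ≤ 18: [(89/15,14) (12,14) (12,18) (9,18) (6,15)]
5. Canonical ring: [(89/15,14) (12,14) (12,18) (9,18) (6,15)]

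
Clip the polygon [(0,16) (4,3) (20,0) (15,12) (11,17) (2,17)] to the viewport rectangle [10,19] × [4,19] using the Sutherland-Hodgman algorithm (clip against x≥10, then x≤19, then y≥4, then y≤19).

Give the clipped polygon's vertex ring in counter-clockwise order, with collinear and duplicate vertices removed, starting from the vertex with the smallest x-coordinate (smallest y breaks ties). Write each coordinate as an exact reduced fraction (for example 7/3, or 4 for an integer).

1. After x ≥ 10: [(10,15/8) (20,0) (15,12) (11,17) (10,17)]
2. After x ≤ 19: [(10,15/8) (19,3/16) (19,12/5) (15,12) (11,17) (10,17)]
3. After y ≥ 4: [(10,4) (55/3,4) (15,12) (11,17) (10,17)]
4. After y ≤ 19: [(10,4) (55/3,4) (15,12) (11,17) (10,17)]
5. Canonical ring: [(10,4) (55/3,4) (15,12) (11,17) (10,17)]

Clipped polygon: [(10,4) (55/3,4) (15,12) (11,17) (10,17)]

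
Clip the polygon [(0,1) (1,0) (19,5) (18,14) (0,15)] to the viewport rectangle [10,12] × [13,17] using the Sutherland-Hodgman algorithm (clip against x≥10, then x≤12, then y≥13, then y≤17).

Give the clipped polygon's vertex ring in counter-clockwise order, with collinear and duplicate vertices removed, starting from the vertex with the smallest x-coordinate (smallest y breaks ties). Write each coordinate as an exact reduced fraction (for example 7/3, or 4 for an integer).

Clipped polygon: [(10,13) (12,13) (12,43/3) (10,130/9)]

1. After x ≥ 10: [(10,5/2) (19,5) (18,14) (10,130/9)]
2. After x ≤ 12: [(10,5/2) (12,55/18) (12,43/3) (10,130/9)]
3. After y ≥ 13: [(10,13) (12,13) (12,43/3) (10,130/9)]
4. After y ≤ 17: [(10,13) (12,13) (12,43/3) (10,130/9)]
5. Canonical ring: [(10,13) (12,13) (12,43/3) (10,130/9)]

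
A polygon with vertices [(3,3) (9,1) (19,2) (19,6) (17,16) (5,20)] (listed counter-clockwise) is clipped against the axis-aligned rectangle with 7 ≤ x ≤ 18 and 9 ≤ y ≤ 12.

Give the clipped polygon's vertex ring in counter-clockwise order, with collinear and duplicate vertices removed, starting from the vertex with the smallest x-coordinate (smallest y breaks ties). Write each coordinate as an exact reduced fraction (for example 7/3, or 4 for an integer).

1. After x ≥ 7: [(7,5/3) (9,1) (19,2) (19,6) (17,16) (7,58/3)]
2. After x ≤ 18: [(7,5/3) (9,1) (18,19/10) (18,11) (17,16) (7,58/3)]
3. After y ≥ 9: [(7,9) (18,9) (18,11) (17,16) (7,58/3)]
4. After y ≤ 12: [(7,12) (7,9) (18,9) (18,11) (89/5,12)]
5. Canonical ring: [(7,9) (18,9) (18,11) (89/5,12) (7,12)]

Clipped polygon: [(7,9) (18,9) (18,11) (89/5,12) (7,12)]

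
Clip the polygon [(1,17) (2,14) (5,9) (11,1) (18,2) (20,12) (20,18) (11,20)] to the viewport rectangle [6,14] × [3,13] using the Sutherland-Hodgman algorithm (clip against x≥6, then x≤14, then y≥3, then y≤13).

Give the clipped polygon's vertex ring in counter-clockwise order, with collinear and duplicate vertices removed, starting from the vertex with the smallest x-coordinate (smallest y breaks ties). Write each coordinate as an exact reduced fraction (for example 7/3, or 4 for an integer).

Clipped polygon: [(6,23/3) (19/2,3) (14,3) (14,13) (6,13)]

1. After x ≥ 6: [(6,37/2) (6,23/3) (11,1) (18,2) (20,12) (20,18) (11,20)]
2. After x ≤ 14: [(6,37/2) (6,23/3) (11,1) (14,10/7) (14,58/3) (11,20)]
3. After y ≥ 3: [(6,37/2) (6,23/3) (19/2,3) (14,3) (14,58/3) (11,20)]
4. After y ≤ 13: [(6,13) (6,23/3) (19/2,3) (14,3) (14,13)]
5. Canonical ring: [(6,23/3) (19/2,3) (14,3) (14,13) (6,13)]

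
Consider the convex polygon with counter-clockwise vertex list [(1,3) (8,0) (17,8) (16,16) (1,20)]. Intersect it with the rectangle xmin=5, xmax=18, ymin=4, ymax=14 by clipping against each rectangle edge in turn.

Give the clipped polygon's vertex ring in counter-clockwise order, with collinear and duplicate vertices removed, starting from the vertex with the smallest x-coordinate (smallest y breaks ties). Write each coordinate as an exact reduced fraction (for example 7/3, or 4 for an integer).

Clipped polygon: [(5,4) (25/2,4) (17,8) (65/4,14) (5,14)]

1. After x ≥ 5: [(5,9/7) (8,0) (17,8) (16,16) (5,284/15)]
2. After x ≤ 18: [(5,9/7) (8,0) (17,8) (16,16) (5,284/15)]
3. After y ≥ 4: [(5,4) (25/2,4) (17,8) (16,16) (5,284/15)]
4. After y ≤ 14: [(5,14) (5,4) (25/2,4) (17,8) (65/4,14)]
5. Canonical ring: [(5,4) (25/2,4) (17,8) (65/4,14) (5,14)]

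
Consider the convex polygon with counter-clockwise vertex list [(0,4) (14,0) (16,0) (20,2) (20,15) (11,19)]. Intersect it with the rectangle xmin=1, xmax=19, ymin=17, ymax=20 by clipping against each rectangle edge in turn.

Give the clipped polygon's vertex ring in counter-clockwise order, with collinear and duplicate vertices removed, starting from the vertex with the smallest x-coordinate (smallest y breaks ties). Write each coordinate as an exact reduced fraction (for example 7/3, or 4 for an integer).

1. After x ≥ 1: [(1,59/11) (1,26/7) (14,0) (16,0) (20,2) (20,15) (11,19)]
2. After x ≤ 19: [(1,59/11) (1,26/7) (14,0) (16,0) (19,3/2) (19,139/9) (11,19)]
3. After y ≥ 17: [(143/15,17) (31/2,17) (11,19)]
4. After y ≤ 20: [(143/15,17) (31/2,17) (11,19)]
5. Canonical ring: [(143/15,17) (31/2,17) (11,19)]

Clipped polygon: [(143/15,17) (31/2,17) (11,19)]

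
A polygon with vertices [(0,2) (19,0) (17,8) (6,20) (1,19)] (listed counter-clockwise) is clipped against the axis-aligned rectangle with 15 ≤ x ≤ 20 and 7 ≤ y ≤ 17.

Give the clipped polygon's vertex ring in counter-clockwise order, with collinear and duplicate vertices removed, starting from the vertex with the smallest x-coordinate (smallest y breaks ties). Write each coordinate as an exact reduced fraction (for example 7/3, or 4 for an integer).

Clipped polygon: [(15,7) (69/4,7) (17,8) (15,112/11)]

1. After x ≥ 15: [(15,8/19) (19,0) (17,8) (15,112/11)]
2. After x ≤ 20: [(15,8/19) (19,0) (17,8) (15,112/11)]
3. After y ≥ 7: [(15,7) (69/4,7) (17,8) (15,112/11)]
4. After y ≤ 17: [(15,7) (69/4,7) (17,8) (15,112/11)]
5. Canonical ring: [(15,7) (69/4,7) (17,8) (15,112/11)]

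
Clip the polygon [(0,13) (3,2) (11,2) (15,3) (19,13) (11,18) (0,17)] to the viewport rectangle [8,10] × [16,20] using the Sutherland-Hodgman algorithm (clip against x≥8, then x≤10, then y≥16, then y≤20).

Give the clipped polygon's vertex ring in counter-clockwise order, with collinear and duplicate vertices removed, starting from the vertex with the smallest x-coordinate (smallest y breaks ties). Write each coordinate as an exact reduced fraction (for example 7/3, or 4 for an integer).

1. After x ≥ 8: [(8,2) (11,2) (15,3) (19,13) (11,18) (8,195/11)]
2. After x ≤ 10: [(8,2) (10,2) (10,197/11) (8,195/11)]
3. After y ≥ 16: [(8,16) (10,16) (10,197/11) (8,195/11)]
4. After y ≤ 20: [(8,16) (10,16) (10,197/11) (8,195/11)]
5. Canonical ring: [(8,16) (10,16) (10,197/11) (8,195/11)]

Clipped polygon: [(8,16) (10,16) (10,197/11) (8,195/11)]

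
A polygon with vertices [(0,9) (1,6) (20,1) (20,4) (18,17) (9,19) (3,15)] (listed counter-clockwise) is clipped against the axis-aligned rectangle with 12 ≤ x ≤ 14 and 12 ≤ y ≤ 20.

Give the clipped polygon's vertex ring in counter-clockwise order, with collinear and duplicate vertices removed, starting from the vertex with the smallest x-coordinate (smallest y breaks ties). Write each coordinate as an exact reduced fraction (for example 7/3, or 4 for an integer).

1. After x ≥ 12: [(12,59/19) (20,1) (20,4) (18,17) (12,55/3)]
2. After x ≤ 14: [(12,59/19) (14,49/19) (14,161/9) (12,55/3)]
3. After y ≥ 12: [(12,12) (14,12) (14,161/9) (12,55/3)]
4. After y ≤ 20: [(12,12) (14,12) (14,161/9) (12,55/3)]
5. Canonical ring: [(12,12) (14,12) (14,161/9) (12,55/3)]

Clipped polygon: [(12,12) (14,12) (14,161/9) (12,55/3)]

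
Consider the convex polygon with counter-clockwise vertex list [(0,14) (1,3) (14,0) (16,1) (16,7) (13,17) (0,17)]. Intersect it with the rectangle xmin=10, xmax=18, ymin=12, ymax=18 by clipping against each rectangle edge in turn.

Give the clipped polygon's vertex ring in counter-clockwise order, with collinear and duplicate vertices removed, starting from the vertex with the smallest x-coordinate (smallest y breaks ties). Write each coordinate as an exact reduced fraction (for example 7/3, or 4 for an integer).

Clipped polygon: [(10,12) (29/2,12) (13,17) (10,17)]

1. After x ≥ 10: [(10,12/13) (14,0) (16,1) (16,7) (13,17) (10,17)]
2. After x ≤ 18: [(10,12/13) (14,0) (16,1) (16,7) (13,17) (10,17)]
3. After y ≥ 12: [(10,12) (29/2,12) (13,17) (10,17)]
4. After y ≤ 18: [(10,12) (29/2,12) (13,17) (10,17)]
5. Canonical ring: [(10,12) (29/2,12) (13,17) (10,17)]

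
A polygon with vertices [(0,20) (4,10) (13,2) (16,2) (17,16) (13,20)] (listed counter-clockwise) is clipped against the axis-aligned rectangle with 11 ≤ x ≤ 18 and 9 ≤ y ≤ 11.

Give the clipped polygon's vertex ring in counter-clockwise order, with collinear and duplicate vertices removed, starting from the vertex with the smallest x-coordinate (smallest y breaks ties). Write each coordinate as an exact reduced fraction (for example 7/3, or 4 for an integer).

1. After x ≥ 11: [(11,20) (11,34/9) (13,2) (16,2) (17,16) (13,20)]
2. After x ≤ 18: [(11,20) (11,34/9) (13,2) (16,2) (17,16) (13,20)]
3. After y ≥ 9: [(11,20) (11,9) (33/2,9) (17,16) (13,20)]
4. After y ≤ 11: [(11,11) (11,9) (33/2,9) (233/14,11)]
5. Canonical ring: [(11,9) (33/2,9) (233/14,11) (11,11)]

Clipped polygon: [(11,9) (33/2,9) (233/14,11) (11,11)]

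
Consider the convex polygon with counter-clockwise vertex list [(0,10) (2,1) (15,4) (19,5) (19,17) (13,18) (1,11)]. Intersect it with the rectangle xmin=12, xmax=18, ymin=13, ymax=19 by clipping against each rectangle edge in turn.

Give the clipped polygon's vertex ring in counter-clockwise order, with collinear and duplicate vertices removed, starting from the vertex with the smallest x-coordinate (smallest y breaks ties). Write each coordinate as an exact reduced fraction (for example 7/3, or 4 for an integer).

Clipped polygon: [(12,13) (18,13) (18,103/6) (13,18) (12,209/12)]

1. After x ≥ 12: [(12,43/13) (15,4) (19,5) (19,17) (13,18) (12,209/12)]
2. After x ≤ 18: [(12,43/13) (15,4) (18,19/4) (18,103/6) (13,18) (12,209/12)]
3. After y ≥ 13: [(12,13) (18,13) (18,103/6) (13,18) (12,209/12)]
4. After y ≤ 19: [(12,13) (18,13) (18,103/6) (13,18) (12,209/12)]
5. Canonical ring: [(12,13) (18,13) (18,103/6) (13,18) (12,209/12)]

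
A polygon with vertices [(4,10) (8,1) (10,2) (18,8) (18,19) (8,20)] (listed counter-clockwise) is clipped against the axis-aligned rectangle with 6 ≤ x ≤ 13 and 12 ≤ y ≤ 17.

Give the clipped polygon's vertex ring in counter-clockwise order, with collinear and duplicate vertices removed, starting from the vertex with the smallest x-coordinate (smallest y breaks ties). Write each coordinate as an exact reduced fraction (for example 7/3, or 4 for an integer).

1. After x ≥ 6: [(6,15) (6,11/2) (8,1) (10,2) (18,8) (18,19) (8,20)]
2. After x ≤ 13: [(6,15) (6,11/2) (8,1) (10,2) (13,17/4) (13,39/2) (8,20)]
3. After y ≥ 12: [(6,15) (6,12) (13,12) (13,39/2) (8,20)]
4. After y ≤ 17: [(34/5,17) (6,15) (6,12) (13,12) (13,17)]
5. Canonical ring: [(6,12) (13,12) (13,17) (34/5,17) (6,15)]

Clipped polygon: [(6,12) (13,12) (13,17) (34/5,17) (6,15)]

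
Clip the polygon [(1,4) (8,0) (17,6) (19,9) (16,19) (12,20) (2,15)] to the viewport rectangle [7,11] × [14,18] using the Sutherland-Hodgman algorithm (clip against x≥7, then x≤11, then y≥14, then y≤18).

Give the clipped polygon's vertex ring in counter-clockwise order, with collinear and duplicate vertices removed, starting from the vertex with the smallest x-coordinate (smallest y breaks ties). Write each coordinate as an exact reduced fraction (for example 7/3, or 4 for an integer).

Clipped polygon: [(7,14) (11,14) (11,18) (8,18) (7,35/2)]

1. After x ≥ 7: [(7,4/7) (8,0) (17,6) (19,9) (16,19) (12,20) (7,35/2)]
2. After x ≤ 11: [(7,4/7) (8,0) (11,2) (11,39/2) (7,35/2)]
3. After y ≥ 14: [(7,14) (11,14) (11,39/2) (7,35/2)]
4. After y ≤ 18: [(7,14) (11,14) (11,18) (8,18) (7,35/2)]
5. Canonical ring: [(7,14) (11,14) (11,18) (8,18) (7,35/2)]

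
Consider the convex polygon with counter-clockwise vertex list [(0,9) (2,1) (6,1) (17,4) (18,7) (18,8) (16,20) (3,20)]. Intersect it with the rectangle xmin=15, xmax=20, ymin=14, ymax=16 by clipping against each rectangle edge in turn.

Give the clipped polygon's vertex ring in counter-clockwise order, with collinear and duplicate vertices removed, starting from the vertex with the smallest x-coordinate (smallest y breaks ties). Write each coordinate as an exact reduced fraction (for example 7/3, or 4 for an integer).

1. After x ≥ 15: [(15,38/11) (17,4) (18,7) (18,8) (16,20) (15,20)]
2. After x ≤ 20: [(15,38/11) (17,4) (18,7) (18,8) (16,20) (15,20)]
3. After y ≥ 14: [(15,14) (17,14) (16,20) (15,20)]
4. After y ≤ 16: [(15,16) (15,14) (17,14) (50/3,16)]
5. Canonical ring: [(15,14) (17,14) (50/3,16) (15,16)]

Clipped polygon: [(15,14) (17,14) (50/3,16) (15,16)]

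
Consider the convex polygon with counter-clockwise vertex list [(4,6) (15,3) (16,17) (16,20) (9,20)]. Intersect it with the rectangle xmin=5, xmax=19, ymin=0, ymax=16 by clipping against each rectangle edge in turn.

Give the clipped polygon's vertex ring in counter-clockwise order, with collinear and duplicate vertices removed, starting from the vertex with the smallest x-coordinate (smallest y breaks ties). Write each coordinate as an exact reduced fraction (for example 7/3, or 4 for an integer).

1. After x ≥ 5: [(5,44/5) (5,63/11) (15,3) (16,17) (16,20) (9,20)]
2. After x ≤ 19: [(5,44/5) (5,63/11) (15,3) (16,17) (16,20) (9,20)]
3. After y ≥ 0: [(5,44/5) (5,63/11) (15,3) (16,17) (16,20) (9,20)]
4. After y ≤ 16: [(53/7,16) (5,44/5) (5,63/11) (15,3) (223/14,16)]
5. Canonical ring: [(5,63/11) (15,3) (223/14,16) (53/7,16) (5,44/5)]

Clipped polygon: [(5,63/11) (15,3) (223/14,16) (53/7,16) (5,44/5)]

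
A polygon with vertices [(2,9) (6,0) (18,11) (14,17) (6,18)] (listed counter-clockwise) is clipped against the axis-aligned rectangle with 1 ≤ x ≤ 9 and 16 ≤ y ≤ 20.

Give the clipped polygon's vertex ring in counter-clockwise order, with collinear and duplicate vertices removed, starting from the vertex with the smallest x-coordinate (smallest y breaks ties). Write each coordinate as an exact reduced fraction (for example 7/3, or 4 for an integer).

Clipped polygon: [(46/9,16) (9,16) (9,141/8) (6,18)]

1. After x ≥ 1: [(2,9) (6,0) (18,11) (14,17) (6,18)]
2. After x ≤ 9: [(2,9) (6,0) (9,11/4) (9,141/8) (6,18)]
3. After y ≥ 16: [(46/9,16) (9,16) (9,141/8) (6,18)]
4. After y ≤ 20: [(46/9,16) (9,16) (9,141/8) (6,18)]
5. Canonical ring: [(46/9,16) (9,16) (9,141/8) (6,18)]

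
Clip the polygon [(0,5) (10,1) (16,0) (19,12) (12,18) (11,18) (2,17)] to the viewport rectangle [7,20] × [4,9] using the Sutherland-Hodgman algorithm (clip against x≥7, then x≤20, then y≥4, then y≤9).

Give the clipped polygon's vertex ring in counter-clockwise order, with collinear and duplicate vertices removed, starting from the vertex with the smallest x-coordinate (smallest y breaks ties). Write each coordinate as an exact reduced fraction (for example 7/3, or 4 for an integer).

Clipped polygon: [(7,4) (17,4) (73/4,9) (7,9)]

1. After x ≥ 7: [(7,11/5) (10,1) (16,0) (19,12) (12,18) (11,18) (7,158/9)]
2. After x ≤ 20: [(7,11/5) (10,1) (16,0) (19,12) (12,18) (11,18) (7,158/9)]
3. After y ≥ 4: [(7,4) (17,4) (19,12) (12,18) (11,18) (7,158/9)]
4. After y ≤ 9: [(7,9) (7,4) (17,4) (73/4,9)]
5. Canonical ring: [(7,4) (17,4) (73/4,9) (7,9)]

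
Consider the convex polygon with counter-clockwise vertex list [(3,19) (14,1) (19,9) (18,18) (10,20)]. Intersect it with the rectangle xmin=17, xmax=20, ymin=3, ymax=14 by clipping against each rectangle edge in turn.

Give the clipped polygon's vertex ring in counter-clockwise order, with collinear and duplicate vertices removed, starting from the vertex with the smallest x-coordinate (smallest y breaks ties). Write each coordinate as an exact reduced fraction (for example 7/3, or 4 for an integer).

Clipped polygon: [(17,29/5) (19,9) (166/9,14) (17,14)]

1. After x ≥ 17: [(17,29/5) (19,9) (18,18) (17,73/4)]
2. After x ≤ 20: [(17,29/5) (19,9) (18,18) (17,73/4)]
3. After y ≥ 3: [(17,29/5) (19,9) (18,18) (17,73/4)]
4. After y ≤ 14: [(17,14) (17,29/5) (19,9) (166/9,14)]
5. Canonical ring: [(17,29/5) (19,9) (166/9,14) (17,14)]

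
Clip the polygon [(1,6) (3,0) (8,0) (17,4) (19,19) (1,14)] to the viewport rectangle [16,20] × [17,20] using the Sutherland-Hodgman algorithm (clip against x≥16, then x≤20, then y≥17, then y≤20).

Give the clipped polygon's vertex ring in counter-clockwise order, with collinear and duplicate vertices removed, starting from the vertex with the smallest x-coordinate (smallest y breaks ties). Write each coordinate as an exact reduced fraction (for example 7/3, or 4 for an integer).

1. After x ≥ 16: [(16,32/9) (17,4) (19,19) (16,109/6)]
2. After x ≤ 20: [(16,32/9) (17,4) (19,19) (16,109/6)]
3. After y ≥ 17: [(16,17) (281/15,17) (19,19) (16,109/6)]
4. After y ≤ 20: [(16,17) (281/15,17) (19,19) (16,109/6)]
5. Canonical ring: [(16,17) (281/15,17) (19,19) (16,109/6)]

Clipped polygon: [(16,17) (281/15,17) (19,19) (16,109/6)]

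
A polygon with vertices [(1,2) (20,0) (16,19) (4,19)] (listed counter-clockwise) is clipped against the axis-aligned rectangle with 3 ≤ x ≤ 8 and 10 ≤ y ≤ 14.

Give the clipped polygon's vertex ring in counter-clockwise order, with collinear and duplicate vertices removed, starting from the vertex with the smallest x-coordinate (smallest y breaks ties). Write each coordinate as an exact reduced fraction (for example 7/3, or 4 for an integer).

1. After x ≥ 3: [(3,40/3) (3,34/19) (20,0) (16,19) (4,19)]
2. After x ≤ 8: [(3,40/3) (3,34/19) (8,24/19) (8,19) (4,19)]
3. After y ≥ 10: [(3,40/3) (3,10) (8,10) (8,19) (4,19)]
4. After y ≤ 14: [(53/17,14) (3,40/3) (3,10) (8,10) (8,14)]
5. Canonical ring: [(3,10) (8,10) (8,14) (53/17,14) (3,40/3)]

Clipped polygon: [(3,10) (8,10) (8,14) (53/17,14) (3,40/3)]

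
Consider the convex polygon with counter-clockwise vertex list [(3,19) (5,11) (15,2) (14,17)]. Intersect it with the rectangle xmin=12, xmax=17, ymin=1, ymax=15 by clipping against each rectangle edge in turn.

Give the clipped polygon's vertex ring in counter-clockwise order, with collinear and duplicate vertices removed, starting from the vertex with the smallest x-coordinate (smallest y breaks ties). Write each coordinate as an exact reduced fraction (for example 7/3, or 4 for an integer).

Clipped polygon: [(12,47/10) (15,2) (212/15,15) (12,15)]

1. After x ≥ 12: [(12,191/11) (12,47/10) (15,2) (14,17)]
2. After x ≤ 17: [(12,191/11) (12,47/10) (15,2) (14,17)]
3. After y ≥ 1: [(12,191/11) (12,47/10) (15,2) (14,17)]
4. After y ≤ 15: [(12,15) (12,47/10) (15,2) (212/15,15)]
5. Canonical ring: [(12,47/10) (15,2) (212/15,15) (12,15)]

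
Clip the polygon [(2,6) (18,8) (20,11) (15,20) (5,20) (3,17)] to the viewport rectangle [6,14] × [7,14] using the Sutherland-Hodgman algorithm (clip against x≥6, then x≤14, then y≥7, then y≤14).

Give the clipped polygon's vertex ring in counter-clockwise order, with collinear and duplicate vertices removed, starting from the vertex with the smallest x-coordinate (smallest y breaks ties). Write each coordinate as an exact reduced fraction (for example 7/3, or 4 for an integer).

1. After x ≥ 6: [(6,13/2) (18,8) (20,11) (15,20) (6,20)]
2. After x ≤ 14: [(6,13/2) (14,15/2) (14,20) (6,20)]
3. After y ≥ 7: [(6,7) (10,7) (14,15/2) (14,20) (6,20)]
4. After y ≤ 14: [(6,14) (6,7) (10,7) (14,15/2) (14,14)]
5. Canonical ring: [(6,7) (10,7) (14,15/2) (14,14) (6,14)]

Clipped polygon: [(6,7) (10,7) (14,15/2) (14,14) (6,14)]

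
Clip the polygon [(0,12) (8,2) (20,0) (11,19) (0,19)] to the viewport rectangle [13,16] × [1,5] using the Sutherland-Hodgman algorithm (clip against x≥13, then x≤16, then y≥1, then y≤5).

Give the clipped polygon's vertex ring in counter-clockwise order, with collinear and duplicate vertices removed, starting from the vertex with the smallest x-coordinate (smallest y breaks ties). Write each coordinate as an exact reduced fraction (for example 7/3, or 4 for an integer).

1. After x ≥ 13: [(13,7/6) (20,0) (13,133/9)]
2. After x ≤ 16: [(13,7/6) (16,2/3) (16,76/9) (13,133/9)]
3. After y ≥ 1: [(13,7/6) (14,1) (16,1) (16,76/9) (13,133/9)]
4. After y ≤ 5: [(13,5) (13,7/6) (14,1) (16,1) (16,5)]
5. Canonical ring: [(13,7/6) (14,1) (16,1) (16,5) (13,5)]

Clipped polygon: [(13,7/6) (14,1) (16,1) (16,5) (13,5)]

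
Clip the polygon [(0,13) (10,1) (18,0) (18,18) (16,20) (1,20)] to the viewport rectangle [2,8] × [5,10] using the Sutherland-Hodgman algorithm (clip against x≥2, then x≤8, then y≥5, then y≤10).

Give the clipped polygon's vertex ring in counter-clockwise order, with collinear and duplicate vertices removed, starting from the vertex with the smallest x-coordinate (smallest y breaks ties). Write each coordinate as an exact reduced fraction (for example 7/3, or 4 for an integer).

Clipped polygon: [(5/2,10) (20/3,5) (8,5) (8,10)]

1. After x ≥ 2: [(2,53/5) (10,1) (18,0) (18,18) (16,20) (2,20)]
2. After x ≤ 8: [(2,53/5) (8,17/5) (8,20) (2,20)]
3. After y ≥ 5: [(2,53/5) (20/3,5) (8,5) (8,20) (2,20)]
4. After y ≤ 10: [(5/2,10) (20/3,5) (8,5) (8,10)]
5. Canonical ring: [(5/2,10) (20/3,5) (8,5) (8,10)]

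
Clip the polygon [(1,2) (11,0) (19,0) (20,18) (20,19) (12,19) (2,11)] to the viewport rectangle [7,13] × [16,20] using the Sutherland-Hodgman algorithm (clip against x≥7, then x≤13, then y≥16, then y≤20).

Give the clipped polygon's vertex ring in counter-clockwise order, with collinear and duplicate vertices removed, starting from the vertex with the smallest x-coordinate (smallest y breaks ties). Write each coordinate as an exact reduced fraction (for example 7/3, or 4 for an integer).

1. After x ≥ 7: [(7,4/5) (11,0) (19,0) (20,18) (20,19) (12,19) (7,15)]
2. After x ≤ 13: [(7,4/5) (11,0) (13,0) (13,19) (12,19) (7,15)]
3. After y ≥ 16: [(13,16) (13,19) (12,19) (33/4,16)]
4. After y ≤ 20: [(13,16) (13,19) (12,19) (33/4,16)]
5. Canonical ring: [(33/4,16) (13,16) (13,19) (12,19)]

Clipped polygon: [(33/4,16) (13,16) (13,19) (12,19)]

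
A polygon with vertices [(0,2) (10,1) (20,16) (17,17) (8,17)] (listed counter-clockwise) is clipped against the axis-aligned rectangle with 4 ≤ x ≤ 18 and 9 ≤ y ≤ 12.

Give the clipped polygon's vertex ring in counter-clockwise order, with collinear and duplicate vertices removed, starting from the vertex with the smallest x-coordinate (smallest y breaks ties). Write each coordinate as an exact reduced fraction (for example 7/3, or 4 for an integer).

Clipped polygon: [(4,9) (46/3,9) (52/3,12) (16/3,12) (4,19/2)]

1. After x ≥ 4: [(4,19/2) (4,8/5) (10,1) (20,16) (17,17) (8,17)]
2. After x ≤ 18: [(4,19/2) (4,8/5) (10,1) (18,13) (18,50/3) (17,17) (8,17)]
3. After y ≥ 9: [(4,19/2) (4,9) (46/3,9) (18,13) (18,50/3) (17,17) (8,17)]
4. After y ≤ 12: [(16/3,12) (4,19/2) (4,9) (46/3,9) (52/3,12)]
5. Canonical ring: [(4,9) (46/3,9) (52/3,12) (16/3,12) (4,19/2)]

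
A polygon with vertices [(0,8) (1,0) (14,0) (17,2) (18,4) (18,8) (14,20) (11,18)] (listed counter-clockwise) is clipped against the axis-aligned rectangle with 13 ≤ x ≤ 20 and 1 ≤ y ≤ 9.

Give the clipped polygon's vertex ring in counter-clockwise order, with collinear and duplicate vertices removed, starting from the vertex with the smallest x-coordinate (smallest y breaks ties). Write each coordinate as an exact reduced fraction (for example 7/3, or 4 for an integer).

Clipped polygon: [(13,1) (31/2,1) (17,2) (18,4) (18,8) (53/3,9) (13,9)]

1. After x ≥ 13: [(13,0) (14,0) (17,2) (18,4) (18,8) (14,20) (13,58/3)]
2. After x ≤ 20: [(13,0) (14,0) (17,2) (18,4) (18,8) (14,20) (13,58/3)]
3. After y ≥ 1: [(13,1) (31/2,1) (17,2) (18,4) (18,8) (14,20) (13,58/3)]
4. After y ≤ 9: [(13,9) (13,1) (31/2,1) (17,2) (18,4) (18,8) (53/3,9)]
5. Canonical ring: [(13,1) (31/2,1) (17,2) (18,4) (18,8) (53/3,9) (13,9)]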